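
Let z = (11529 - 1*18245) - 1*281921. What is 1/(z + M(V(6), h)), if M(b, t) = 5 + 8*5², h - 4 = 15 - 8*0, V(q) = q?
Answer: -1/288432 ≈ -3.4670e-6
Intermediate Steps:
h = 19 (h = 4 + (15 - 8*0) = 4 + (15 + 0) = 4 + 15 = 19)
M(b, t) = 205 (M(b, t) = 5 + 8*25 = 5 + 200 = 205)
z = -288637 (z = (11529 - 18245) - 281921 = -6716 - 281921 = -288637)
1/(z + M(V(6), h)) = 1/(-288637 + 205) = 1/(-288432) = -1/288432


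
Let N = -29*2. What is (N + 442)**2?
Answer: 147456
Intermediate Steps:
N = -58
(N + 442)**2 = (-58 + 442)**2 = 384**2 = 147456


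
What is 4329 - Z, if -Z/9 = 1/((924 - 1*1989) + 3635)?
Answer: 11125539/2570 ≈ 4329.0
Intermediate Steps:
Z = -9/2570 (Z = -9/((924 - 1*1989) + 3635) = -9/((924 - 1989) + 3635) = -9/(-1065 + 3635) = -9/2570 ≈ -0.0035019)
4329 - Z = 4329 - 1*(-9/2570) = 4329 + 9/2570 = 11125539/2570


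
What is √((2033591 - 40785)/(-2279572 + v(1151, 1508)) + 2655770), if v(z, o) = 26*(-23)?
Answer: √3451952263429823995/1140085 ≈ 1629.7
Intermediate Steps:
v(z, o) = -598
√((2033591 - 40785)/(-2279572 + v(1151, 1508)) + 2655770) = √((2033591 - 40785)/(-2279572 - 598) + 2655770) = √(1992806/(-2280170) + 2655770) = √(1992806*(-1/2280170) + 2655770) = √(-996403/1140085 + 2655770) = √(3027802544047/1140085) = √3451952263429823995/1140085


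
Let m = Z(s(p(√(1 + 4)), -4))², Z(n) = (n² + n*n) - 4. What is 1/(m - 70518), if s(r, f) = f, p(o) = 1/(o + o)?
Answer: -1/69734 ≈ -1.4340e-5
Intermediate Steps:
p(o) = 1/(2*o)
Z(n) = -4 + 2*n² (Z(n) = (n² + n²) - 4 = 2*n² - 4 = -4 + 2*n²)
m = 784 (m = (-4 + 2*(-4)²)² = (-4 + 2*16)² = (-4 + 32)² = 28² = 784)
1/(m - 70518) = 1/(784 - 70518) = 1/(-69734) = -1/69734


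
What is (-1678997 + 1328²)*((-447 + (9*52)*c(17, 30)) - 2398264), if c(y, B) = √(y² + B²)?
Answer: -202899767357 + 39586716*√1189 ≈ -2.0153e+11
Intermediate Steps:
c(y, B) = √(B² + y²)
(-1678997 + 1328²)*((-447 + (9*52)*c(17, 30)) - 2398264) = (-1678997 + 1328²)*((-447 + (9*52)*√(30² + 17²)) - 2398264) = (-1678997 + 1763584)*((-447 + 468*√(900 + 289)) - 2398264) = 84587*((-447 + 468*√1189) - 2398264) = 84587*(-2398711 + 468*√1189) = -202899767357 + 39586716*√1189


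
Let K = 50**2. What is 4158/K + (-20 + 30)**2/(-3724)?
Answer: 1904299/1163750 ≈ 1.6363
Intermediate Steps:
K = 2500
4158/K + (-20 + 30)**2/(-3724) = 4158/2500 + (-20 + 30)**2/(-3724) = 4158*(1/2500) + 10**2*(-1/3724) = 2079/1250 + 100*(-1/3724) = 2079/1250 - 25/931 = 1904299/1163750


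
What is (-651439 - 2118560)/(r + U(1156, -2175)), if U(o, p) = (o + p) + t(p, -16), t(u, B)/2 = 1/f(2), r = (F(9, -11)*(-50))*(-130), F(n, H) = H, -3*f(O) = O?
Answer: 923333/24174 ≈ 38.195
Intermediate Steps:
f(O) = -O/3
r = -71500 (r = -11*(-50)*(-130) = 550*(-130) = -71500)
t(u, B) = -3 (t(u, B) = 2/((-⅓*2)) = 2/(-⅔) = 2*(-3/2) = -3)
U(o, p) = -3 + o + p (U(o, p) = (o + p) - 3 = -3 + o + p)
(-651439 - 2118560)/(r + U(1156, -2175)) = (-651439 - 2118560)/(-71500 + (-3 + 1156 - 2175)) = -2769999/(-71500 - 1022) = -2769999/(-72522) = -2769999*(-1/72522) = 923333/24174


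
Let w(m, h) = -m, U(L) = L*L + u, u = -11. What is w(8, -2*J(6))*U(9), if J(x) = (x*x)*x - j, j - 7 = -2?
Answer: -560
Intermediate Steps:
j = 5 (j = 7 - 2 = 5)
U(L) = -11 + L² (U(L) = L*L - 11 = L² - 11 = -11 + L²)
J(x) = -5 + x³ (J(x) = (x*x)*x - 1*5 = x²*x - 5 = x³ - 5 = -5 + x³)
w(8, -2*J(6))*U(9) = (-1*8)*(-11 + 9²) = -8*(-11 + 81) = -8*70 = -560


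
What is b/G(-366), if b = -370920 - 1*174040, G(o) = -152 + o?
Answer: 272480/259 ≈ 1052.0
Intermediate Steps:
b = -544960 (b = -370920 - 174040 = -544960)
b/G(-366) = -544960/(-152 - 366) = -544960/(-518) = -544960*(-1/518) = 272480/259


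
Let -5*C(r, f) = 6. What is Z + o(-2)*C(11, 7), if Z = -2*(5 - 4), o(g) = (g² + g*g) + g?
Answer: -46/5 ≈ -9.2000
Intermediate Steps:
C(r, f) = -6/5 (C(r, f) = -⅕*6 = -6/5)
o(g) = g + 2*g² (o(g) = (g² + g²) + g = 2*g² + g = g + 2*g²)
Z = -2 (Z = -2*1 = -2)
Z + o(-2)*C(11, 7) = -2 - 2*(1 + 2*(-2))*(-6/5) = -2 - 2*(1 - 4)*(-6/5) = -2 - 2*(-3)*(-6/5) = -2 + 6*(-6/5) = -2 - 36/5 = -46/5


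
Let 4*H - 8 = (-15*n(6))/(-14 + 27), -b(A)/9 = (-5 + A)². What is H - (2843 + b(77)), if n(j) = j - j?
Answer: 43815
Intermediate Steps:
n(j) = 0
b(A) = -9*(-5 + A)²
H = 2 (H = 2 + ((-15*0)/(-14 + 27))/4 = 2 + (0/13)/4 = 2 + (0*(1/13))/4 = 2 + (¼)*0 = 2 + 0 = 2)
H - (2843 + b(77)) = 2 - (2843 - 9*(-5 + 77)²) = 2 - (2843 - 9*72²) = 2 - (2843 - 9*5184) = 2 - (2843 - 46656) = 2 - 1*(-43813) = 2 + 43813 = 43815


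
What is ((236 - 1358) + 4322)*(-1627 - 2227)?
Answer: -12332800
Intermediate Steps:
((236 - 1358) + 4322)*(-1627 - 2227) = (-1122 + 4322)*(-3854) = 3200*(-3854) = -12332800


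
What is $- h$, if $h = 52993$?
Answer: $-52993$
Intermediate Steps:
$- h = \left(-1\right) 52993 = -52993$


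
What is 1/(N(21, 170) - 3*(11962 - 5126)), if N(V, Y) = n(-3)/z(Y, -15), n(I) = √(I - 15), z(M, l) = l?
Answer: -256350/5257225801 + 5*I*√2/10514451602 ≈ -4.8761e-5 + 6.7251e-10*I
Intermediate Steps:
n(I) = √(-15 + I)
N(V, Y) = -I*√2/5 (N(V, Y) = √(-15 - 3)/(-15) = √(-18)*(-1/15) = (3*I*√2)*(-1/15) = -I*√2/5)
1/(N(21, 170) - 3*(11962 - 5126)) = 1/(-I*√2/5 - 3*(11962 - 5126)) = 1/(-I*√2/5 - 3*6836) = 1/(-I*√2/5 - 20508) = 1/(-20508 - I*√2/5)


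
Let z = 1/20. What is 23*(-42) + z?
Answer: -19319/20 ≈ -965.95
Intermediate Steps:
z = 1/20 ≈ 0.050000
23*(-42) + z = 23*(-42) + 1/20 = -966 + 1/20 = -19319/20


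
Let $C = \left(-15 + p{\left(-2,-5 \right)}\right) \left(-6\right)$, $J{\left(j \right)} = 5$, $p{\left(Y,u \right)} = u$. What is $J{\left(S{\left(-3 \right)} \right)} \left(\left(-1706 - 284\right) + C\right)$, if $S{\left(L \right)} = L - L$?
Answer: $-9350$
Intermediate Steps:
$S{\left(L \right)} = 0$
$C = 120$ ($C = \left(-15 - 5\right) \left(-6\right) = \left(-20\right) \left(-6\right) = 120$)
$J{\left(S{\left(-3 \right)} \right)} \left(\left(-1706 - 284\right) + C\right) = 5 \left(\left(-1706 - 284\right) + 120\right) = 5 \left(-1990 + 120\right) = 5 \left(-1870\right) = -9350$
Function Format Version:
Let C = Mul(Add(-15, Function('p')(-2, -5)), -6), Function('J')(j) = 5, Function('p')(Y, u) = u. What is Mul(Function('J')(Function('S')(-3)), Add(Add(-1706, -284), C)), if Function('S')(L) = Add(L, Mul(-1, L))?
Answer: -9350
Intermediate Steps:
Function('S')(L) = 0
C = 120 (C = Mul(Add(-15, -5), -6) = Mul(-20, -6) = 120)
Mul(Function('J')(Function('S')(-3)), Add(Add(-1706, -284), C)) = Mul(5, Add(Add(-1706, -284), 120)) = Mul(5, Add(-1990, 120)) = Mul(5, -1870) = -9350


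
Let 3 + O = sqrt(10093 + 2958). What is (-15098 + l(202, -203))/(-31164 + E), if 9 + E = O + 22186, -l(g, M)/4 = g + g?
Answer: 4847060/2606679 + 16714*sqrt(13051)/80807049 ≈ 1.8831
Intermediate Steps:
l(g, M) = -8*g (l(g, M) = -4*(g + g) = -8*g)
O = -3 + sqrt(13051) (O = -3 + sqrt(10093 + 2958) = -3 + sqrt(13051) ≈ 111.24)
E = 22174 + sqrt(13051) (E = -9 + ((-3 + sqrt(13051)) + 22186) = -9 + (22183 + sqrt(13051)) = 22174 + sqrt(13051) ≈ 22288.)
(-15098 + l(202, -203))/(-31164 + E) = (-15098 - 8*202)/(-31164 + (22174 + sqrt(13051))) = (-15098 - 1616)/(-8990 + sqrt(13051)) = -16714/(-8990 + sqrt(13051))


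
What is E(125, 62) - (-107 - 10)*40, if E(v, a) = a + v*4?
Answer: 5242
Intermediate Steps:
E(v, a) = a + 4*v
E(125, 62) - (-107 - 10)*40 = (62 + 4*125) - (-107 - 10)*40 = (62 + 500) - (-117)*40 = 562 - 1*(-4680) = 562 + 4680 = 5242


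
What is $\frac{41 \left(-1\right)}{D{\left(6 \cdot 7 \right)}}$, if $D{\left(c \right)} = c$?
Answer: $- \frac{41}{42} \approx -0.97619$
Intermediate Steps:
$\frac{41 \left(-1\right)}{D{\left(6 \cdot 7 \right)}} = \frac{41 \left(-1\right)}{6 \cdot 7} = - \frac{41}{42}$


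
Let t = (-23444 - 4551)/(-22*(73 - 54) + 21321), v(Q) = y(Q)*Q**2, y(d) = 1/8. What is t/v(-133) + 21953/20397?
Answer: 8112623163031/7541855347299 ≈ 1.0757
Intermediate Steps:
y(d) = 1/8
v(Q) = Q**2/8
t = -27995/20903 (t = -27995/(-22*19 + 21321) = -27995/(-418 + 21321) = -27995/20903 ≈ -1.3393)
t/v(-133) + 21953/20397 = -27995/(20903*((1/8)*(-133)**2)) + 21953/20397 = -27995/(20903*((1/8)*17689)) + 21953*(1/20397) = -27995/(20903*17689/8) + 21953/20397 = -27995/20903*8/17689 + 21953/20397 = -223960/369753167 + 21953/20397 = 8112623163031/7541855347299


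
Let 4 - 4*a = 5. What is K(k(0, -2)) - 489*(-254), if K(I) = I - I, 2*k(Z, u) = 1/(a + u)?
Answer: 124206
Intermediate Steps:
a = -¼ (a = 1 - ¼*5 = 1 - 5/4 = -¼ ≈ -0.25000)
k(Z, u) = 1/(2*(-¼ + u))
K(I) = 0
K(k(0, -2)) - 489*(-254) = 0 - 489*(-254) = 0 + 124206 = 124206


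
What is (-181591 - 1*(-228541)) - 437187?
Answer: -390237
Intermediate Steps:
(-181591 - 1*(-228541)) - 437187 = (-181591 + 228541) - 437187 = 46950 - 437187 = -390237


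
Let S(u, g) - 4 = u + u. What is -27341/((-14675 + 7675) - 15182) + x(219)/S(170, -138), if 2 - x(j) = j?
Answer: 2295905/3815304 ≈ 0.60176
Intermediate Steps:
S(u, g) = 4 + 2*u (S(u, g) = 4 + (u + u) = 4 + 2*u)
x(j) = 2 - j
-27341/((-14675 + 7675) - 15182) + x(219)/S(170, -138) = -27341/((-14675 + 7675) - 15182) + (2 - 1*219)/(4 + 2*170) = -27341/(-7000 - 15182) + (2 - 219)/(4 + 340) = -27341/(-22182) - 217/344 = -27341*(-1/22182) - 217*1/344 = 27341/22182 - 217/344 = 2295905/3815304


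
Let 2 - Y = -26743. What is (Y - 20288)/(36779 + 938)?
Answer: 6457/37717 ≈ 0.17120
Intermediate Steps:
Y = 26745 (Y = 2 - 1*(-26743) = 2 + 26743 = 26745)
(Y - 20288)/(36779 + 938) = (26745 - 20288)/(36779 + 938) = 6457/37717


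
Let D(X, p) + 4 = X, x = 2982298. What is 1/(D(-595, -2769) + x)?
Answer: 1/2981699 ≈ 3.3538e-7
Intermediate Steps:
D(X, p) = -4 + X
1/(D(-595, -2769) + x) = 1/((-4 - 595) + 2982298) = 1/(-599 + 2982298) = 1/2981699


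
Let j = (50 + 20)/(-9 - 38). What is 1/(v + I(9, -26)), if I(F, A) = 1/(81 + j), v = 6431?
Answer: 3737/24032694 ≈ 0.00015550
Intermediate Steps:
j = -70/47 (j = 70/(-47) = 70*(-1/47) = -70/47 ≈ -1.4894)
I(F, A) = 47/3737 (I(F, A) = 1/(81 - 70/47) = 1/(3737/47) = 47/3737)
1/(v + I(9, -26)) = 1/(6431 + 47/3737) = 1/(24032694/3737) = 3737/24032694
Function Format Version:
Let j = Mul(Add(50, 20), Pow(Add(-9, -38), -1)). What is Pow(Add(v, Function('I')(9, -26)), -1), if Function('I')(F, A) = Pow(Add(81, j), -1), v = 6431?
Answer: Rational(3737, 24032694) ≈ 0.00015550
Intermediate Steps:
j = Rational(-70, 47) (j = Mul(70, Pow(-47, -1)) = Mul(70, Rational(-1, 47)) = Rational(-70, 47) ≈ -1.4894)
Function('I')(F, A) = Rational(47, 3737) (Function('I')(F, A) = Pow(Add(81, Rational(-70, 47)), -1) = Pow(Rational(3737, 47), -1) = Rational(47, 3737))
Pow(Add(v, Function('I')(9, -26)), -1) = Pow(Add(6431, Rational(47, 3737)), -1) = Pow(Rational(24032694, 3737), -1) = Rational(3737, 24032694)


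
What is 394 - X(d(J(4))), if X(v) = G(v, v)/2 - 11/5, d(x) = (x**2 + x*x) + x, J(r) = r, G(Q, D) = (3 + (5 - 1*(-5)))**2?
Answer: 3117/10 ≈ 311.70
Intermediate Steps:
G(Q, D) = 169 (G(Q, D) = (3 + (5 + 5))**2 = (3 + 10)**2 = 13**2 = 169)
d(x) = x + 2*x**2 (d(x) = (x**2 + x**2) + x = 2*x**2 + x = x + 2*x**2)
X(v) = 823/10 (X(v) = 169/2 - 11/5 = 823/10)
394 - X(d(J(4))) = 394 - 1*823/10 = 394 - 823/10 = 3117/10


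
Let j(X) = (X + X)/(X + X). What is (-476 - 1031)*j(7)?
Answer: -1507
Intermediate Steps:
j(X) = 1 (j(X) = (2*X)/((2*X)) = (2*X)*(1/(2*X)) = 1)
(-476 - 1031)*j(7) = (-476 - 1031)*1 = -1507*1 = -1507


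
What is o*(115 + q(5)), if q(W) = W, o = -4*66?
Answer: -31680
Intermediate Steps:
o = -264
o*(115 + q(5)) = -264*(115 + 5) = -264*120 = -31680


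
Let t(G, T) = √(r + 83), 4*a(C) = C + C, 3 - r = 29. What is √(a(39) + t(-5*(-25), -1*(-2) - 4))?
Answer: √(78 + 4*√57)/2 ≈ 5.2009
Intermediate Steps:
r = -26 (r = 3 - 1*29 = 3 - 29 = -26)
a(C) = C/2 (a(C) = (C + C)/4 = (2*C)/4 = C/2)
t(G, T) = √57 (t(G, T) = √(-26 + 83) = √57)
√(a(39) + t(-5*(-25), -1*(-2) - 4)) = √((½)*39 + √57) = √(39/2 + √57)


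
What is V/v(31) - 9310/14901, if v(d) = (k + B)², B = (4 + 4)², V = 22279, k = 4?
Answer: 288929939/68902224 ≈ 4.1933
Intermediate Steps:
B = 64 (B = 8² = 64)
v(d) = 4624 (v(d) = (4 + 64)² = 68² = 4624)
V/v(31) - 9310/14901 = 22279/4624 - 9310/14901 = 288929939/68902224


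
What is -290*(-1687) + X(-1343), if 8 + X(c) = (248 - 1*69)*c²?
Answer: 323342393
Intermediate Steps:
X(c) = -8 + 179*c² (X(c) = -8 + (248 - 1*69)*c² = -8 + (248 - 69)*c² = -8 + 179*c²)
-290*(-1687) + X(-1343) = -290*(-1687) + (-8 + 179*(-1343)²) = 489230 + (-8 + 179*1803649) = 489230 + (-8 + 322853171) = 489230 + 322853163 = 323342393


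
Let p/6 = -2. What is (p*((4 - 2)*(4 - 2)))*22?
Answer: -1056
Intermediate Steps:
p = -12 (p = 6*(-2) = -12)
(p*((4 - 2)*(4 - 2)))*22 = -12*(4 - 2)*(4 - 2)*22 = -24*2*22 = -12*4*22 = -48*22 = -1056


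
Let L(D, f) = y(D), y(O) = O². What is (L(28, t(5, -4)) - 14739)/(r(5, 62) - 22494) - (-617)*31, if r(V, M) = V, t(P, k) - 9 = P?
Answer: 430161058/22489 ≈ 19128.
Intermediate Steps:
t(P, k) = 9 + P
L(D, f) = D²
(L(28, t(5, -4)) - 14739)/(r(5, 62) - 22494) - (-617)*31 = (28² - 14739)/(5 - 22494) - (-617)*31 = (784 - 14739)/(-22489) - 1*(-19127) = -13955*(-1/22489) + 19127 = 13955/22489 + 19127 = 430161058/22489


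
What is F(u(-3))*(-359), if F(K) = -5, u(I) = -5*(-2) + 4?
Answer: 1795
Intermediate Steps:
u(I) = 14 (u(I) = 10 + 4 = 14)
F(u(-3))*(-359) = -5*(-359) = 1795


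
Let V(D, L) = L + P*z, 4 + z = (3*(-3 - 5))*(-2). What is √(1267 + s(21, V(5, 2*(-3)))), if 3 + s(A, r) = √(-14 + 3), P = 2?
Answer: √(1264 + I*√11) ≈ 35.553 + 0.0466*I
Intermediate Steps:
z = 44 (z = -4 + (3*(-3 - 5))*(-2) = -4 + (3*(-8))*(-2) = -4 - 24*(-2) = -4 + 48 = 44)
V(D, L) = 88 + L (V(D, L) = L + 2*44 = L + 88 = 88 + L)
s(A, r) = -3 + I*√11 (s(A, r) = -3 + √(-14 + 3) = -3 + √(-11) = -3 + I*√11)
√(1267 + s(21, V(5, 2*(-3)))) = √(1267 + (-3 + I*√11)) = √(1264 + I*√11)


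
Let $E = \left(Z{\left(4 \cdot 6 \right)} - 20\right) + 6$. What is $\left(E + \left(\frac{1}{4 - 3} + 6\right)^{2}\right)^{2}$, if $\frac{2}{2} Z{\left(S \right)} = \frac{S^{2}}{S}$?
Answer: $3481$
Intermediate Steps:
$Z{\left(S \right)} = S$ ($Z{\left(S \right)} = \frac{S^{2}}{S} = S$)
$E = 10$ ($E = \left(4 \cdot 6 - 20\right) + 6 = \left(24 - 20\right) + 6 = 4 + 6 = 10$)
$\left(E + \left(\frac{1}{4 - 3} + 6\right)^{2}\right)^{2} = \left(10 + \left(\frac{1}{4 - 3} + 6\right)^{2}\right)^{2} = \left(10 + \left(1^{-1} + 6\right)^{2}\right)^{2} = \left(10 + \left(1 + 6\right)^{2}\right)^{2} = \left(10 + 7^{2}\right)^{2} = \left(10 + 49\right)^{2} = 59^{2} = 3481$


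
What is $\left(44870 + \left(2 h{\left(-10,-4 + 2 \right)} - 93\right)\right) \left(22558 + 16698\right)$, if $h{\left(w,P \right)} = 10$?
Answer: $1758551032$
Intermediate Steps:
$\left(44870 + \left(2 h{\left(-10,-4 + 2 \right)} - 93\right)\right) \left(22558 + 16698\right) = \left(44870 + \left(2 \cdot 10 - 93\right)\right) \left(22558 + 16698\right) = \left(44870 + \left(20 - 93\right)\right) 39256 = \left(44870 - 73\right) 39256 = 44797 \cdot 39256 = 1758551032$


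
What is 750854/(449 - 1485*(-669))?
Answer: 375427/496957 ≈ 0.75545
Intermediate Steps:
750854/(449 - 1485*(-669)) = 750854/(449 + 993465) = 750854/993914 = 750854*(1/993914) = 375427/496957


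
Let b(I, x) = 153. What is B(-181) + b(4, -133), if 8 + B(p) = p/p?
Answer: 146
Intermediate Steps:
B(p) = -7 (B(p) = -8 + p/p = -8 + 1 = -7)
B(-181) + b(4, -133) = -7 + 153 = 146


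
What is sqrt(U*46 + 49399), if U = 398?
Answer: 3*sqrt(7523) ≈ 260.21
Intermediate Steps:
sqrt(U*46 + 49399) = sqrt(398*46 + 49399) = sqrt(18308 + 49399) = sqrt(67707) = 3*sqrt(7523)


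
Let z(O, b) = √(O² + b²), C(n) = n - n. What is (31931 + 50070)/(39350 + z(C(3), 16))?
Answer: 82001/39366 ≈ 2.0830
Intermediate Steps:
C(n) = 0
(31931 + 50070)/(39350 + z(C(3), 16)) = (31931 + 50070)/(39350 + √(0² + 16²)) = 82001/(39350 + √(0 + 256)) = 82001/(39350 + √256) = 82001/(39350 + 16) = 82001/39366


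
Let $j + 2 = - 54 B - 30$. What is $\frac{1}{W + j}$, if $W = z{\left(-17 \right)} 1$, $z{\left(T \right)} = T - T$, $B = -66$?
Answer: $\frac{1}{3532} \approx 0.00028313$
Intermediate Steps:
$z{\left(T \right)} = 0$
$W = 0$ ($W = 0 \cdot 1 = 0$)
$j = 3532$ ($j = -2 - -3534 = -2 + \left(3564 - 30\right) = -2 + 3534 = 3532$)
$\frac{1}{W + j} = \frac{1}{0 + 3532} = \frac{1}{3532}$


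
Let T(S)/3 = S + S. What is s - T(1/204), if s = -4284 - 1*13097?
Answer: -590955/34 ≈ -17381.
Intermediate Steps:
T(S) = 6*S (T(S) = 3*(S + S) = 3*(2*S) = 6*S)
s = -17381 (s = -4284 - 13097 = -17381)
s - T(1/204) = -17381 - 6/204 = -17381 - 1*1/34 = -17381 - 1/34 = -590955/34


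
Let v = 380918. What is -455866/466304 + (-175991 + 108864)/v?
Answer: -51237288399/44405896768 ≈ -1.1538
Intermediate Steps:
-455866/466304 + (-175991 + 108864)/v = -455866/466304 + (-175991 + 108864)/380918 = -455866*1/466304 - 67127*1/380918 = -227933/233152 - 67127/380918 = -51237288399/44405896768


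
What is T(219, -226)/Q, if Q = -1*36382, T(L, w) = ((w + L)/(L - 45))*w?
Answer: -791/3165234 ≈ -0.00024990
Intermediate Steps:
T(L, w) = w*(L + w)/(-45 + L) (T(L, w) = ((L + w)/(-45 + L))*w = w*(L + w)/(-45 + L))
Q = -36382
T(219, -226)/Q = -226*(219 - 226)/(-45 + 219)/(-36382) = -226*(-7)/174*(-1/36382) = -226*1/174*(-7)*(-1/36382) = (791/87)*(-1/36382) = -791/3165234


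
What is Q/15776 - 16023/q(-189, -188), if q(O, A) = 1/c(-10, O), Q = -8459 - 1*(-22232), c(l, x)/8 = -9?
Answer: 18200090829/15776 ≈ 1.1537e+6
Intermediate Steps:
c(l, x) = -72 (c(l, x) = 8*(-9) = -72)
Q = 13773 (Q = -8459 + 22232 = 13773)
q(O, A) = -1/72 (q(O, A) = 1/(-72) = -1/72)
Q/15776 - 16023/q(-189, -188) = 13773/15776 - 16023/(-1/72) = 13773*(1/15776) - 16023*(-72) = 13773/15776 + 1153656 = 18200090829/15776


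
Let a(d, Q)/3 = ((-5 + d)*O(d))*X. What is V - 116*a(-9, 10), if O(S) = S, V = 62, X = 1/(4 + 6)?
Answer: -21614/5 ≈ -4322.8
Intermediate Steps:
X = 1/10 ≈ 0.10000
a(d, Q) = 3*d*(-5 + d)/10 (a(d, Q) = 3*(((-5 + d)*d)*(1/10)) = 3*((d*(-5 + d))*(1/10)) = 3*(d*(-5 + d)/10) = 3*d*(-5 + d)/10)
V - 116*a(-9, 10) = 62 - 174*(-9)*(-5 - 9)/5 = 62 - 174*(-9)*(-14)/5 = 62 - 116*189/5 = 62 - 21924/5 = -21614/5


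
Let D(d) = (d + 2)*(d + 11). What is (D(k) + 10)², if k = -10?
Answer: 4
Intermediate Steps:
D(d) = (2 + d)*(11 + d)
(D(k) + 10)² = ((22 + (-10)² + 13*(-10)) + 10)² = ((22 + 100 - 130) + 10)² = (-8 + 10)² = 2² = 4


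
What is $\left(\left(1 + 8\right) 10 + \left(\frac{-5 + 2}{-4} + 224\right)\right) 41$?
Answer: $\frac{51619}{4} \approx 12905.0$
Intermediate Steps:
$\left(\left(1 + 8\right) 10 + \left(\frac{-5 + 2}{-4} + 224\right)\right) 41 = \left(9 \cdot 10 + \left(\left(-3\right) \left(- \frac{1}{4}\right) + 224\right)\right) 41 = \left(90 + \left(\frac{3}{4} + 224\right)\right) 41 = \left(90 + \frac{899}{4}\right) 41 = \frac{1259}{4} \cdot 41 = \frac{51619}{4}$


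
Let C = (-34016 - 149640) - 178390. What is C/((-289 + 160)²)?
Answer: -120682/5547 ≈ -21.756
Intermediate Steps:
C = -362046 (C = -183656 - 178390 = -362046)
C/((-289 + 160)²) = -362046/(-289 + 160)² = -362046/((-129)²) = -362046/16641 = -362046*1/16641 = -120682/5547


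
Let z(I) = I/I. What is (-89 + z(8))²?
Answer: 7744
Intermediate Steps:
z(I) = 1
(-89 + z(8))² = (-89 + 1)² = (-88)² = 7744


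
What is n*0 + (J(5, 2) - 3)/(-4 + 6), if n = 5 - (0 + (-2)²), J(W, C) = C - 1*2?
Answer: -3/2 ≈ -1.5000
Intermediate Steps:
J(W, C) = -2 + C (J(W, C) = C - 2 = -2 + C)
n = 1 (n = 5 - (0 + 4) = 5 - 1*4 = 5 - 4 = 1)
n*0 + (J(5, 2) - 3)/(-4 + 6) = 1*0 + ((-2 + 2) - 3)/(-4 + 6) = 0 + (0 - 3)/2 = 0 - 3*½ = 0 - 3/2 = -3/2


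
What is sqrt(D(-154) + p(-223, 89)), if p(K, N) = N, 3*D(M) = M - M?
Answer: sqrt(89) ≈ 9.4340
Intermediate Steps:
D(M) = 0 (D(M) = (M - M)/3 = (1/3)*0 = 0)
sqrt(D(-154) + p(-223, 89)) = sqrt(0 + 89) = sqrt(89)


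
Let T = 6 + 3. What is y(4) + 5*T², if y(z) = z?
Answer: 409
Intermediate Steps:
T = 9
y(4) + 5*T² = 4 + 5*9² = 4 + 5*81 = 4 + 405 = 409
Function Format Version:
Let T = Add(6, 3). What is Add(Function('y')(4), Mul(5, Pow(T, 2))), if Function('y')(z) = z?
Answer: 409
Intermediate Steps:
T = 9
Add(Function('y')(4), Mul(5, Pow(T, 2))) = Add(4, Mul(5, Pow(9, 2))) = Add(4, Mul(5, 81)) = Add(4, 405) = 409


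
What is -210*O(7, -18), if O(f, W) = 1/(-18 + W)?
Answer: 35/6 ≈ 5.8333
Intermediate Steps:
-210*O(7, -18) = -210/(-18 - 18) = -210/(-36) = -210*(-1/36) = 35/6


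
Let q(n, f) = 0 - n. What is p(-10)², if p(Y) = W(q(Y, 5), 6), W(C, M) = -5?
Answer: 25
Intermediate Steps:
q(n, f) = -n
p(Y) = -5
p(-10)² = (-5)² = 25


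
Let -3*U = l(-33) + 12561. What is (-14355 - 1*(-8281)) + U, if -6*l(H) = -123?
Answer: -61607/6 ≈ -10268.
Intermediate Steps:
l(H) = 41/2 (l(H) = -⅙*(-123) = 41/2)
U = -25163/6 (U = -(41/2 + 12561)/3 = -⅓*25163/2 = -25163/6 ≈ -4193.8)
(-14355 - 1*(-8281)) + U = (-14355 - 1*(-8281)) - 25163/6 = (-14355 + 8281) - 25163/6 = -6074 - 25163/6 = -61607/6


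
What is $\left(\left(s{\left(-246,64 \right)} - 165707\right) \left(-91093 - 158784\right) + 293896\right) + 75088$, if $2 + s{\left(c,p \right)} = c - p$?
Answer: $41484698647$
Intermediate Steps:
$s{\left(c,p \right)} = -2 + c - p$ ($s{\left(c,p \right)} = -2 + \left(c - p\right) = -2 + c - p$)
$\left(\left(s{\left(-246,64 \right)} - 165707\right) \left(-91093 - 158784\right) + 293896\right) + 75088 = \left(\left(\left(-2 - 246 - 64\right) - 165707\right) \left(-91093 - 158784\right) + 293896\right) + 75088 = \left(\left(\left(-2 - 246 - 64\right) - 165707\right) \left(-249877\right) + 293896\right) + 75088 = \left(\left(-312 - 165707\right) \left(-249877\right) + 293896\right) + 75088 = \left(\left(-166019\right) \left(-249877\right) + 293896\right) + 75088 = \left(41484329663 + 293896\right) + 75088 = 41484623559 + 75088 = 41484698647$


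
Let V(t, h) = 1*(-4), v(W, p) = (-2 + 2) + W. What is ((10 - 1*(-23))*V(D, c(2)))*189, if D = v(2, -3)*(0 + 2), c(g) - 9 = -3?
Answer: -24948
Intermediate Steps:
v(W, p) = W (v(W, p) = 0 + W = W)
c(g) = 6 (c(g) = 9 - 3 = 6)
D = 4 (D = 2*(0 + 2) = 2*2 = 4)
V(t, h) = -4
((10 - 1*(-23))*V(D, c(2)))*189 = ((10 - 1*(-23))*(-4))*189 = ((10 + 23)*(-4))*189 = (33*(-4))*189 = -132*189 = -24948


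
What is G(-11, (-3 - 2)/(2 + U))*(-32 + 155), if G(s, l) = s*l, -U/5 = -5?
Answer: 2255/9 ≈ 250.56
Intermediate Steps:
U = 25 (U = -5*(-5) = 25)
G(s, l) = l*s
G(-11, (-3 - 2)/(2 + U))*(-32 + 155) = (((-3 - 2)/(2 + 25))*(-11))*(-32 + 155) = (-5/27*(-11))*123 = (-5*1/27*(-11))*123 = -5/27*(-11)*123 = (55/27)*123 = 2255/9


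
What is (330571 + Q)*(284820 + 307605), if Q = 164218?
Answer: 293125373325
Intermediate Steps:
(330571 + Q)*(284820 + 307605) = (330571 + 164218)*(284820 + 307605) = 494789*592425 = 293125373325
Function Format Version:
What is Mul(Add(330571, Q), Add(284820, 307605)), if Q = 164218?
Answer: 293125373325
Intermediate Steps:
Mul(Add(330571, Q), Add(284820, 307605)) = Mul(Add(330571, 164218), Add(284820, 307605)) = Mul(494789, 592425) = 293125373325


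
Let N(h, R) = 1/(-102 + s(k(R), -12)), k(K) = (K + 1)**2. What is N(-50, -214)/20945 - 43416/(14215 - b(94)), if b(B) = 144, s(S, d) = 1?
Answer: -91844174191/29766426595 ≈ -3.0855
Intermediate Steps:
k(K) = (1 + K)**2
N(h, R) = -1/101 (N(h, R) = 1/(-102 + 1) = 1/(-101) = -1/101)
N(-50, -214)/20945 - 43416/(14215 - b(94)) = -1/101/20945 - 43416/(14215 - 1*144) = -1/101*1/20945 - 43416/(14215 - 144) = -1/2115445 - 43416/14071 = -91844174191/29766426595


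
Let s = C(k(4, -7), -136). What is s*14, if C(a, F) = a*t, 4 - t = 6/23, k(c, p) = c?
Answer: 4816/23 ≈ 209.39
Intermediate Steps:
t = 86/23 (t = 4 - 6/23 = 86/23 ≈ 3.7391)
C(a, F) = 86*a/23 (C(a, F) = a*(86/23) = 86*a/23)
s = 344/23 (s = (86/23)*4 = 344/23 ≈ 14.957)
s*14 = (344/23)*14 = 4816/23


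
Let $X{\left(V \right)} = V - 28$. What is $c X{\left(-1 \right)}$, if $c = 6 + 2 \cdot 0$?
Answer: $-174$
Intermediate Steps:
$X{\left(V \right)} = -28 + V$ ($X{\left(V \right)} = V - 28 = -28 + V$)
$c = 6$ ($c = 6 + 0 = 6$)
$c X{\left(-1 \right)} = 6 \left(-28 - 1\right) = 6 \left(-29\right) = -174$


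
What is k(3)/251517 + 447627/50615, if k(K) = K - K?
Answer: 447627/50615 ≈ 8.8438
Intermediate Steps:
k(K) = 0
k(3)/251517 + 447627/50615 = 0/251517 + 447627/50615 = 0*(1/251517) + 447627*(1/50615) = 0 + 447627/50615 = 447627/50615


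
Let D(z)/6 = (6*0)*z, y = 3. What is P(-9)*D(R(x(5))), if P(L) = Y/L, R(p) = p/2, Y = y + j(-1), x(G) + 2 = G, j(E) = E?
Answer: 0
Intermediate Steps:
x(G) = -2 + G
Y = 2 (Y = 3 - 1 = 2)
R(p) = p/2 (R(p) = p*(½) = p/2)
D(z) = 0 (D(z) = 6*((6*0)*z) = 6*(0*z) = 6*0 = 0)
P(L) = 2/L
P(-9)*D(R(x(5))) = (2/(-9))*0 = (2*(-⅑))*0 = -2/9*0 = 0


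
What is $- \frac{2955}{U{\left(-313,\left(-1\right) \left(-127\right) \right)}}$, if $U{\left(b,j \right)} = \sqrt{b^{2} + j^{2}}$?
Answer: $- \frac{2955 \sqrt{114098}}{114098} \approx -8.7482$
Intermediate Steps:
$- \frac{2955}{U{\left(-313,\left(-1\right) \left(-127\right) \right)}} = - \frac{2955}{\sqrt{\left(-313\right)^{2} + \left(\left(-1\right) \left(-127\right)\right)^{2}}} = - \frac{2955}{\sqrt{97969 + 127^{2}}} = - \frac{2955}{\sqrt{97969 + 16129}} = - \frac{2955}{\sqrt{114098}} = - 2955 \frac{\sqrt{114098}}{114098} = - \frac{2955 \sqrt{114098}}{114098}$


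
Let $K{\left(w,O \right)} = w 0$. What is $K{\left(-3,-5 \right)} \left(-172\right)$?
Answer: $0$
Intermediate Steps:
$K{\left(w,O \right)} = 0$
$K{\left(-3,-5 \right)} \left(-172\right) = 0 \left(-172\right) = 0$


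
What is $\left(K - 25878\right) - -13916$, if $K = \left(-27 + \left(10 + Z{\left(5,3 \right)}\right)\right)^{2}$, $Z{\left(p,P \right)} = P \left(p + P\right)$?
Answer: $-11913$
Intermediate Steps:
$Z{\left(p,P \right)} = P \left(P + p\right)$
$K = 49$ ($K = \left(-27 + \left(10 + 3 \left(3 + 5\right)\right)\right)^{2} = \left(-27 + \left(10 + 3 \cdot 8\right)\right)^{2} = \left(-27 + \left(10 + 24\right)\right)^{2} = \left(-27 + 34\right)^{2} = 7^{2} = 49$)
$\left(K - 25878\right) - -13916 = \left(49 - 25878\right) - -13916 = -25829 + 13916 = -11913$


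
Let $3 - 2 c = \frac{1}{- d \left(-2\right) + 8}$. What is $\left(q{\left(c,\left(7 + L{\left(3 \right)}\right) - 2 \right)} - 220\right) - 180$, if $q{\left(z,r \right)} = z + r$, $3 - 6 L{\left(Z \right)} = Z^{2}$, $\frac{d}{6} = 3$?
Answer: $- \frac{34717}{88} \approx -394.51$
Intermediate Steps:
$d = 18$ ($d = 6 \cdot 3 = 18$)
$L{\left(Z \right)} = \frac{1}{2} - \frac{Z^{2}}{6}$
$c = \frac{131}{88}$ ($c = \frac{3}{2} - \frac{1}{2 \left(\left(-1\right) 18 \left(-2\right) + 8\right)} = \frac{3}{2} - \frac{1}{2 \left(\left(-18\right) \left(-2\right) + 8\right)} = \frac{3}{2} - \frac{1}{2 \left(36 + 8\right)} = \frac{3}{2} - \frac{1}{2 \cdot 44} = \frac{3}{2} - \frac{1}{88} = \frac{131}{88} \approx 1.4886$)
$q{\left(z,r \right)} = r + z$
$\left(q{\left(c,\left(7 + L{\left(3 \right)}\right) - 2 \right)} - 220\right) - 180 = \left(\left(\left(\left(7 + \left(\frac{1}{2} - \frac{3^{2}}{6}\right)\right) - 2\right) + \frac{131}{88}\right) - 220\right) - 180 = \left(\left(\left(\left(7 + \left(\frac{1}{2} - \frac{3}{2}\right)\right) - 2\right) + \frac{131}{88}\right) - 220\right) - 180 = \left(\left(\left(\left(7 - 1\right) - 2\right) + \frac{131}{88}\right) - 220\right) - 180 = \left(\left(\left(6 - 2\right) + \frac{131}{88}\right) - 220\right) - 180 = \left(\left(4 + \frac{131}{88}\right) - 220\right) - 180 = \left(\frac{483}{88} - 220\right) - 180 = - \frac{18877}{88} - 180 = - \frac{34717}{88}$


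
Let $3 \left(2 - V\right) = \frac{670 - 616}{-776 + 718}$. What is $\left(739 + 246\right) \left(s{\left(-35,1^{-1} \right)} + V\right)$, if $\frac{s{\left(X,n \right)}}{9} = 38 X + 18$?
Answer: $- \frac{337229525}{29} \approx -1.1629 \cdot 10^{7}$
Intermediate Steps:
$s{\left(X,n \right)} = 162 + 342 X$ ($s{\left(X,n \right)} = 9 \left(38 X + 18\right) = 9 \left(18 + 38 X\right) = 162 + 342 X$)
$V = \frac{67}{29}$ ($V = 2 - \frac{\left(670 - 616\right) \frac{1}{-776 + 718}}{3} = 2 - \frac{54 \frac{1}{-58}}{3} = 2 - \frac{54 \left(- \frac{1}{58}\right)}{3} = 2 - - \frac{9}{29} = 2 + \frac{9}{29} = \frac{67}{29} \approx 2.3103$)
$\left(739 + 246\right) \left(s{\left(-35,1^{-1} \right)} + V\right) = \left(739 + 246\right) \left(\left(162 + 342 \left(-35\right)\right) + \frac{67}{29}\right) = 985 \left(\left(162 - 11970\right) + \frac{67}{29}\right) = 985 \left(-11808 + \frac{67}{29}\right) = 985 \left(- \frac{342365}{29}\right) = - \frac{337229525}{29}$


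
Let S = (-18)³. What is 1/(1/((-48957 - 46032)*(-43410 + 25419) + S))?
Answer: 1708941267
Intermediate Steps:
S = -5832
1/(1/((-48957 - 46032)*(-43410 + 25419) + S)) = 1/(1/((-48957 - 46032)*(-43410 + 25419) - 5832)) = 1/(1/(-94989*(-17991) - 5832)) = 1/(1/(1708947099 - 5832)) = 1/(1/1708941267) = 1708941267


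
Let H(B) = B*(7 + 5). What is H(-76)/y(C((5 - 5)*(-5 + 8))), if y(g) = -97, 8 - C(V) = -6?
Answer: 912/97 ≈ 9.4021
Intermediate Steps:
C(V) = 14 (C(V) = 8 - 1*(-6) = 8 + 6 = 14)
H(B) = 12*B (H(B) = B*12 = 12*B)
H(-76)/y(C((5 - 5)*(-5 + 8))) = (12*(-76))/(-97) = -912*(-1/97) = 912/97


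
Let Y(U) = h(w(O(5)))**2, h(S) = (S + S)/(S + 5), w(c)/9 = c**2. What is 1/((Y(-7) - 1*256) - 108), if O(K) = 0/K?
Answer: -1/364 ≈ -0.0027473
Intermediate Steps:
O(K) = 0
w(c) = 9*c**2
h(S) = 2*S/(5 + S) (h(S) = (2*S)/(5 + S) = 2*S/(5 + S))
Y(U) = 0 (Y(U) = (2*(9*0**2)/(5 + 9*0**2))**2 = (2*(9*0)/(5 + 9*0))**2 = (2*0/(5 + 0))**2 = (2*0/5)**2 = (2*0*(1/5))**2 = 0**2 = 0)
1/((Y(-7) - 1*256) - 108) = 1/((0 - 1*256) - 108) = 1/((0 - 256) - 108) = 1/(-256 - 108) = 1/(-364) = -1/364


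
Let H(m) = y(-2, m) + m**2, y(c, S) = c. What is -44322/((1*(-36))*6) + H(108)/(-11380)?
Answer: 20911057/102420 ≈ 204.17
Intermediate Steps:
H(m) = -2 + m**2
-44322/((1*(-36))*6) + H(108)/(-11380) = -44322/((1*(-36))*6) + (-2 + 108**2)/(-11380) = -44322/((-36*6)) + (-2 + 11664)*(-1/11380) = -44322/(-216) + 11662*(-1/11380) = -44322*(-1/216) - 5831/5690 = 7387/36 - 5831/5690 = 20911057/102420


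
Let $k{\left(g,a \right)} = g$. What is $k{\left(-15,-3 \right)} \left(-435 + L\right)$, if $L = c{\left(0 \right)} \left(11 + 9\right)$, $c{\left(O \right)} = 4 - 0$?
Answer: $5325$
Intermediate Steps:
$c{\left(O \right)} = 4$ ($c{\left(O \right)} = 4 + 0 = 4$)
$L = 80$ ($L = 4 \left(11 + 9\right) = 4 \cdot 20 = 80$)
$k{\left(-15,-3 \right)} \left(-435 + L\right) = - 15 \left(-435 + 80\right) = \left(-15\right) \left(-355\right) = 5325$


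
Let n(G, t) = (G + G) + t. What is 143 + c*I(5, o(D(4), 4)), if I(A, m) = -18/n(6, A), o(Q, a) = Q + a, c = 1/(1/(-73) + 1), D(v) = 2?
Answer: 9651/68 ≈ 141.93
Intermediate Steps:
n(G, t) = t + 2*G (n(G, t) = 2*G + t = t + 2*G)
c = 73/72 (c = 1/(-1/73 + 1) = 1/(72/73) = 73/72 ≈ 1.0139)
I(A, m) = -18/(12 + A) (I(A, m) = -18/(A + 2*6) = -18/(A + 12) = -18/(12 + A))
143 + c*I(5, o(D(4), 4)) = 143 + 73*(-18/(12 + 5))/72 = 143 + 73*(-18/17)/72 = 143 + 73*(-18*1/17)/72 = 143 + (73/72)*(-18/17) = 143 - 73/68 = 9651/68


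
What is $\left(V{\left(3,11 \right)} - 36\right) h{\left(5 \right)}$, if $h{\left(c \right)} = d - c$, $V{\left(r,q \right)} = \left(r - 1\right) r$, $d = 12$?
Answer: $-210$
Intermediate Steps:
$V{\left(r,q \right)} = r \left(-1 + r\right)$ ($V{\left(r,q \right)} = \left(-1 + r\right) r = r \left(-1 + r\right)$)
$h{\left(c \right)} = 12 - c$
$\left(V{\left(3,11 \right)} - 36\right) h{\left(5 \right)} = \left(3 \left(-1 + 3\right) - 36\right) \left(12 - 5\right) = \left(3 \cdot 2 - 36\right) \left(12 - 5\right) = \left(6 - 36\right) 7 = \left(-30\right) 7 = -210$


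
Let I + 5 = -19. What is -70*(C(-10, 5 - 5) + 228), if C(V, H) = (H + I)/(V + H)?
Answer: -16128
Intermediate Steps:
I = -24 (I = -5 - 19 = -24)
C(V, H) = (-24 + H)/(H + V) (C(V, H) = (H - 24)/(V + H) = (-24 + H)/(H + V))
-70*(C(-10, 5 - 5) + 228) = -70*((-24 + (5 - 5))/((5 - 5) - 10) + 228) = -70*((-24 + 0)/(0 - 10) + 228) = -70*(-24/(-10) + 228) = -70*(-⅒*(-24) + 228) = -70*(12/5 + 228) = -70*1152/5 = -16128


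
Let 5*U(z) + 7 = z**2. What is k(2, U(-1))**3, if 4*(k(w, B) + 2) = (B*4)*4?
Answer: -39304/125 ≈ -314.43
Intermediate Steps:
U(z) = -7/5 + z**2/5
k(w, B) = -2 + 4*B (k(w, B) = -2 + ((B*4)*4)/4 = -2 + ((4*B)*4)/4 = -2 + (16*B)/4 = -2 + 4*B)
k(2, U(-1))**3 = (-2 + 4*(-7/5 + (1/5)*(-1)**2))**3 = (-2 + 4*(-7/5 + (1/5)*1))**3 = (-2 + 4*(-7/5 + 1/5))**3 = (-2 + 4*(-6/5))**3 = (-2 - 24/5)**3 = (-34/5)**3 = -39304/125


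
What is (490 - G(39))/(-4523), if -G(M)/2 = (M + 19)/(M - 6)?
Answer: -16286/149259 ≈ -0.10911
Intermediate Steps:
G(M) = -2*(19 + M)/(-6 + M) (G(M) = -2*(M + 19)/(M - 6) = -2*(19 + M)/(-6 + M))
(490 - G(39))/(-4523) = (490 - 2*(-19 - 1*39)/(-6 + 39))/(-4523) = (490 - 2*(-19 - 39)/33)*(-1/4523) = (490 - 2*(-58)/33)*(-1/4523) = (490 - 1*(-116/33))*(-1/4523) = (490 + 116/33)*(-1/4523) = (16286/33)*(-1/4523) = -16286/149259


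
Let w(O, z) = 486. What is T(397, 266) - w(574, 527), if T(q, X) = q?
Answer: -89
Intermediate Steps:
T(397, 266) - w(574, 527) = 397 - 1*486 = 397 - 486 = -89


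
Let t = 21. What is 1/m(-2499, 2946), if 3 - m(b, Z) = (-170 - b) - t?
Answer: -1/2305 ≈ -0.00043384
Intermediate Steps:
m(b, Z) = 194 + b (m(b, Z) = 3 - ((-170 - b) - 1*21) = 3 - ((-170 - b) - 21) = 3 - (-191 - b) = 3 + (191 + b) = 194 + b)
1/m(-2499, 2946) = 1/(194 - 2499) = 1/(-2305) = -1/2305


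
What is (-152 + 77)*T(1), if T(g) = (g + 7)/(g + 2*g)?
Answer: -200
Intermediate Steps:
T(g) = (7 + g)/(3*g) (T(g) = (7 + g)/((3*g)) = (7 + g)*(1/(3*g)) = (7 + g)/(3*g))
(-152 + 77)*T(1) = (-152 + 77)*((1/3)*(7 + 1)/1) = -25*8 = -75*8/3 = -200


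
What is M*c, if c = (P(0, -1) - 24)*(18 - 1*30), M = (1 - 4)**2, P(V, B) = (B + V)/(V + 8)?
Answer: 5211/2 ≈ 2605.5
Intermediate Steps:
P(V, B) = (B + V)/(8 + V)
M = 9 (M = (-3)**2 = 9)
c = 579/2 (c = ((-1 + 0)/(8 + 0) - 24)*(18 - 1*30) = (-1/8 - 24)*(18 - 30) = ((1/8)*(-1) - 24)*(-12) = (-1/8 - 24)*(-12) = -193/8*(-12) = 579/2 ≈ 289.50)
M*c = 9*(579/2) = 5211/2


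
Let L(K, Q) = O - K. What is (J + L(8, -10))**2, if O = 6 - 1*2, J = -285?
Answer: 83521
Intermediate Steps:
O = 4 (O = 6 - 2 = 4)
L(K, Q) = 4 - K
(J + L(8, -10))**2 = (-285 + (4 - 1*8))**2 = (-285 + (4 - 8))**2 = (-285 - 4)**2 = (-289)**2 = 83521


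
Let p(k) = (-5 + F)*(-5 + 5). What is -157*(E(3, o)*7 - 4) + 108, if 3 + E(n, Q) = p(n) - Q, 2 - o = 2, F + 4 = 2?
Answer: 4033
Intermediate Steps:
F = -2 (F = -4 + 2 = -2)
p(k) = 0 (p(k) = (-5 - 2)*(-5 + 5) = -7*0 = 0)
o = 0 (o = 2 - 1*2 = 2 - 2 = 0)
E(n, Q) = -3 - Q (E(n, Q) = -3 + (0 - Q) = -3 - Q)
-157*(E(3, o)*7 - 4) + 108 = -157*((-3 - 1*0)*7 - 4) + 108 = -157*((-3 + 0)*7 - 4) + 108 = -157*(-3*7 - 4) + 108 = -157*(-21 - 4) + 108 = -157*(-25) + 108 = 3925 + 108 = 4033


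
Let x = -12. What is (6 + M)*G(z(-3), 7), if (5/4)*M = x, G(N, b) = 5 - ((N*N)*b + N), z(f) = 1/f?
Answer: -82/5 ≈ -16.400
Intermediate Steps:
G(N, b) = 5 - N - b*N² (G(N, b) = 5 - (N²*b + N) = 5 - (b*N² + N) = 5 - (N + b*N²) = 5 + (-N - b*N²) = 5 - N - b*N²)
M = -48/5 (M = (⅘)*(-12) = -48/5 ≈ -9.6000)
(6 + M)*G(z(-3), 7) = (6 - 48/5)*(5 - 1/(-3) - 1*7*(1/(-3))²) = -18*(5 - 1*(-⅓) - 1*7*(-⅓)²)/5 = -18*(5 + ⅓ - 1*7*⅑)/5 = -18*(5 + ⅓ - 7/9)/5 = -18/5*41/9 = -82/5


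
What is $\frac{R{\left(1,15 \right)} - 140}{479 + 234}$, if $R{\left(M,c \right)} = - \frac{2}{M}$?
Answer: $- \frac{142}{713} \approx -0.19916$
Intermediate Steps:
$\frac{R{\left(1,15 \right)} - 140}{479 + 234} = \frac{- \frac{2}{1} - 140}{479 + 234} = \frac{\left(-2\right) 1 - 140}{713} = \left(-2 - 140\right) \frac{1}{713} = \left(-142\right) \frac{1}{713} = - \frac{142}{713}$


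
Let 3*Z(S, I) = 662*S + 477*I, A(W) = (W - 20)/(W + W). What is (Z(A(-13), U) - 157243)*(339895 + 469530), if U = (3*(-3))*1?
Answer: -1666704015425/13 ≈ -1.2821e+11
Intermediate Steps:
U = -9 (U = -9*1 = -9)
A(W) = (-20 + W)/(2*W) (A(W) = (-20 + W)/((2*W)) = (-20 + W)*(1/(2*W)) = (-20 + W)/(2*W))
Z(S, I) = 159*I + 662*S/3 (Z(S, I) = (662*S + 477*I)/3 = (477*I + 662*S)/3 = 159*I + 662*S/3)
(Z(A(-13), U) - 157243)*(339895 + 469530) = ((159*(-9) + 662*((1/2)*(-20 - 13)/(-13))/3) - 157243)*(339895 + 469530) = ((-1431 + 662*((1/2)*(-1/13)*(-33))/3) - 157243)*809425 = ((-1431 + (662/3)*(33/26)) - 157243)*809425 = ((-1431 + 3641/13) - 157243)*809425 = (-14962/13 - 157243)*809425 = -2059121/13*809425 = -1666704015425/13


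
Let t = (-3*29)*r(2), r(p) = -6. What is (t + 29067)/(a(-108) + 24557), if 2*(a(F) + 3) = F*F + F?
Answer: 29589/30332 ≈ 0.97550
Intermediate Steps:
a(F) = -3 + F/2 + F²/2 (a(F) = -3 + (F*F + F)/2 = -3 + (F² + F)/2 = -3 + (F + F²)/2 = -3 + (F/2 + F²/2) = -3 + F/2 + F²/2)
t = 522 (t = -3*29*(-6) = -87*(-6) = 522)
(t + 29067)/(a(-108) + 24557) = (522 + 29067)/((-3 + (½)*(-108) + (½)*(-108)²) + 24557) = 29589/((-3 - 54 + (½)*11664) + 24557) = 29589/((-3 - 54 + 5832) + 24557) = 29589/(5775 + 24557) = 29589/30332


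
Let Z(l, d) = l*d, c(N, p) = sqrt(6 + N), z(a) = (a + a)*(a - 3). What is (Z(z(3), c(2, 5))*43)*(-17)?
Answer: 0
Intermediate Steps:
z(a) = 2*a*(-3 + a) (z(a) = (2*a)*(-3 + a) = 2*a*(-3 + a))
Z(l, d) = d*l
(Z(z(3), c(2, 5))*43)*(-17) = ((sqrt(6 + 2)*(2*3*(-3 + 3)))*43)*(-17) = ((sqrt(8)*(2*3*0))*43)*(-17) = (((2*sqrt(2))*0)*43)*(-17) = (0*43)*(-17) = 0*(-17) = 0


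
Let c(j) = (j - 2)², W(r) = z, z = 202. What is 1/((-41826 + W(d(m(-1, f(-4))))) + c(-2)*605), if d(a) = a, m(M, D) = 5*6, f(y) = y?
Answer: -1/31944 ≈ -3.1305e-5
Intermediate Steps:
m(M, D) = 30
W(r) = 202
c(j) = (-2 + j)²
1/((-41826 + W(d(m(-1, f(-4))))) + c(-2)*605) = 1/((-41826 + 202) + (-2 - 2)²*605) = 1/(-41624 + (-4)²*605) = 1/(-41624 + 16*605) = 1/(-41624 + 9680) = 1/(-31944) = -1/31944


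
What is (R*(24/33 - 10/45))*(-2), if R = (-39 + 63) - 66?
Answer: 1400/33 ≈ 42.424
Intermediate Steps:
R = -42 (R = 24 - 66 = -42)
(R*(24/33 - 10/45))*(-2) = -42*(24/33 - 10/45)*(-2) = -42*(24*(1/33) - 10*1/45)*(-2) = -42*(8/11 - 2/9)*(-2) = -42*50/99*(-2) = -700/33*(-2) = 1400/33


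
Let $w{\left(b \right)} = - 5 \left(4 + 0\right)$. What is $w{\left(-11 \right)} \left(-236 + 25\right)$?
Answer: $4220$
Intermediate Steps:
$w{\left(b \right)} = -20$ ($w{\left(b \right)} = \left(-5\right) 4 = -20$)
$w{\left(-11 \right)} \left(-236 + 25\right) = - 20 \left(-236 + 25\right) = \left(-20\right) \left(-211\right) = 4220$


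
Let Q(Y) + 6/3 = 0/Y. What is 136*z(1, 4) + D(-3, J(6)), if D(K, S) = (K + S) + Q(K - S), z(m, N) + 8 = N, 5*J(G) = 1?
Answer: -2744/5 ≈ -548.80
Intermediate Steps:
J(G) = ⅕ (J(G) = (⅕)*1 = ⅕)
Q(Y) = -2 (Q(Y) = -2 + 0/Y = -2 + 0 = -2)
z(m, N) = -8 + N
D(K, S) = -2 + K + S (D(K, S) = (K + S) - 2 = -2 + K + S)
136*z(1, 4) + D(-3, J(6)) = 136*(-8 + 4) + (-2 - 3 + ⅕) = 136*(-4) - 24/5 = -544 - 24/5 = -2744/5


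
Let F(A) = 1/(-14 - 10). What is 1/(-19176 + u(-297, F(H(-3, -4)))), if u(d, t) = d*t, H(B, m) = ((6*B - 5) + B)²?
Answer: -8/153309 ≈ -5.2182e-5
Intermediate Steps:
H(B, m) = (-5 + 7*B)² (H(B, m) = ((-5 + 6*B) + B)² = (-5 + 7*B)²)
F(A) = -1/24 (F(A) = 1/(-24) = -1/24)
1/(-19176 + u(-297, F(H(-3, -4)))) = 1/(-19176 - 297*(-1/24)) = 1/(-19176 + 99/8) = 1/(-153309/8) = -8/153309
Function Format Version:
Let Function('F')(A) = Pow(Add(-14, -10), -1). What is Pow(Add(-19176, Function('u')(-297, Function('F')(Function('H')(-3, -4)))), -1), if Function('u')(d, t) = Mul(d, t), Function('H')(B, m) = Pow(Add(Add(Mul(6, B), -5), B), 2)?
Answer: Rational(-8, 153309) ≈ -5.2182e-5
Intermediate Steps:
Function('H')(B, m) = Pow(Add(-5, Mul(7, B)), 2) (Function('H')(B, m) = Pow(Add(Add(-5, Mul(6, B)), B), 2) = Pow(Add(-5, Mul(7, B)), 2))
Function('F')(A) = Rational(-1, 24) (Function('F')(A) = Pow(-24, -1) = Rational(-1, 24))
Pow(Add(-19176, Function('u')(-297, Function('F')(Function('H')(-3, -4)))), -1) = Pow(Add(-19176, Mul(-297, Rational(-1, 24))), -1) = Pow(Add(-19176, Rational(99, 8)), -1) = Pow(Rational(-153309, 8), -1) = Rational(-8, 153309)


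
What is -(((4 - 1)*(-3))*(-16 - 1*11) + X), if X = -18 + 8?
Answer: -233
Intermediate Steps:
X = -10
-(((4 - 1)*(-3))*(-16 - 1*11) + X) = -(((4 - 1)*(-3))*(-16 - 1*11) - 10) = -((3*(-3))*(-16 - 11) - 10) = -(-9*(-27) - 10) = -(243 - 10) = -1*233 = -233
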